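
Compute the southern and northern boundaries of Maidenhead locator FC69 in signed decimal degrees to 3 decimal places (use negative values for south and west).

-61.000, -60.000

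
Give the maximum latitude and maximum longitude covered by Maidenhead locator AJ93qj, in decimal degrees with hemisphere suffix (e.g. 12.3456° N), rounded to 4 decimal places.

3.4167° N, 160.5833° W

Field A=0, J=9: +0·20° lon, +9·10° lat → SW at lon -180°, lat 0°.
Square 9, 3: +9·2° lon, +3·1° lat → SW at lon -162°, lat 3°.
Subsquare q=16, j=9: +16·0.0833333° lon, +9·0.0416667° lat → SW at lon -160.667°, lat 3.375°.
Cell spans 0.0833333° lon × 0.0416667° lat. NE corner is SW corner plus one full cell.
latitude 3.4167° N, longitude 160.5833° W.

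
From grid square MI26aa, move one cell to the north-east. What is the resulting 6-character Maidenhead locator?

MI26bb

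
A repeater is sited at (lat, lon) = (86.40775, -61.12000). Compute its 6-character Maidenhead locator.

FR96kj

Shift to the Maidenhead origin (180°W, 90°S): lon 118.8800, lat 176.4077.
Field: lon ⌊118.8800/20⌋ = 5 → F; lat ⌊176.4077/10⌋ = 17 → R.
Square: lon ⌊18.8800/2⌋ = 9; lat ⌊6.4077/1⌋ = 6.
Subsquare: lon ⌊0.8800/0.0833333⌋ = 10 → k; lat ⌊0.4077/0.0416667⌋ = 9 → j.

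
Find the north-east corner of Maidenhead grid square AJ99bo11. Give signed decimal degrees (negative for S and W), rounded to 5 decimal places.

Field A=0, J=9: +0·20° lon, +9·10° lat → SW at lon -180°, lat 0°.
Square 9, 9: +9·2° lon, +9·1° lat → SW at lon -162°, lat 9°.
Subsquare b=1, o=14: +1·0.0833333° lon, +14·0.0416667° lat → SW at lon -161.917°, lat 9.58333°.
Extended square 1, 1: +1·0.00833333° lon, +1·0.00416667° lat → SW at lon -161.908°, lat 9.5875°.
Cell spans 0.00833333° lon × 0.00416667° lat. NE corner is SW corner plus one full cell.
latitude 9.59167, longitude -161.90000.

9.59167, -161.90000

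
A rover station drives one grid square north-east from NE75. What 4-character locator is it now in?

Longitude square 7; +1 → 8.
Latitude square 5; +1 → 6.

NE86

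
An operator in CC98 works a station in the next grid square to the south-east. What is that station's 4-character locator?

DC07

Longitude square 9; +1 → 10, wraps to 0, carry into field.
Longitude field C = 2; +1 → 3 = D.
Latitude square 8; −1 → 7.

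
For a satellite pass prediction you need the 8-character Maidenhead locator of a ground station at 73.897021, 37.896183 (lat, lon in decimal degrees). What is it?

KQ83wv75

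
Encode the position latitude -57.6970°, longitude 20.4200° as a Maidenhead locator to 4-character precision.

Shift to the Maidenhead origin (180°W, 90°S): lon 200.42, lat 32.30.
Field: lon ⌊200.42/20⌋ = 10 → K; lat ⌊32.30/10⌋ = 3 → D.
Square: lon ⌊0.42/2⌋ = 0; lat ⌊2.30/1⌋ = 2.

KD02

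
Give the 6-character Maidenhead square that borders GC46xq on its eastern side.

Longitude subsquare x = 23; +1 → 24, wraps to 0 = a, carry into square.
Longitude square 4; +1 → 5.
The latitude characters are unchanged.

GC56aq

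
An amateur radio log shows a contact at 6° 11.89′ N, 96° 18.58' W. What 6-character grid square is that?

Offset from 180°W / 90°S: lon 83.6903°, lat 96.1982°.
Field: 83.6903/20 → 4 → E, 96.1982/10 → 9 → J; chars EJ.
Square: 3.6903/2 → 1, 6.1982/1 → 6; chars 16.
Subsquare: 1.6903/0.0833333 → 20 → u, 0.1982/0.0416667 → 4 → e; chars ue.

EJ16ue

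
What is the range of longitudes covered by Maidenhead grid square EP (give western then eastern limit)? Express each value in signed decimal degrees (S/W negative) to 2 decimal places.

-100.00, -80.00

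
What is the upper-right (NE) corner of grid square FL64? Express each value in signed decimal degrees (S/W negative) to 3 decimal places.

25.000, -66.000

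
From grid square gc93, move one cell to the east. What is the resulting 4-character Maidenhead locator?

HC03

Longitude square 9; +1 → 10, wraps to 0, carry into field.
Longitude field G = 6; +1 → 7 = H.
The latitude characters are unchanged.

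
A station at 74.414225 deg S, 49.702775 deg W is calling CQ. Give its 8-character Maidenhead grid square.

GB55do50

Offset from 180°W / 90°S: lon 130.29722°, lat 15.58577°.
Field: 130.29722/20 → 6 → G, 15.58577/10 → 1 → B; chars GB.
Square: 10.29722/2 → 5, 5.58577/1 → 5; chars 55.
Subsquare: 0.29722/0.0833333 → 3 → d, 0.58577/0.0416667 → 14 → o; chars do.
Extended square: 0.04722/0.00833333 → 5, 0.00244/0.00416667 → 0; chars 50.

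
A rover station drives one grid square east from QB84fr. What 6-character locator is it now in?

QB84gr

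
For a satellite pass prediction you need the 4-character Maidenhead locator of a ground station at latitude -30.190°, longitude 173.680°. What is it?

Add 180° to longitude and 90° to latitude: 353.68, 59.81.
Field: lon ⌊353.68/20⌋ = 17 → R; lat ⌊59.81/10⌋ = 5 → F.
Square: lon ⌊13.68/2⌋ = 6; lat ⌊9.81/1⌋ = 9.

RF69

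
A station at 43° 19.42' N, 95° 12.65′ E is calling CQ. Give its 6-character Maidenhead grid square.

NN73oh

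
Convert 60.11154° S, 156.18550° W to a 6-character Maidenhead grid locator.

Add 180° to longitude and 90° to latitude: 23.8145, 29.8885.
Field (20°×10°, letters A–R): 23.8145/20 → 1 → B, 29.8885/10 → 2 → C; chars BC.
Square (2°×1°, digits 0–9): 3.8145/2 → 1, 9.8885/1 → 9; chars 19.
Subsquare (5′×2.5′, letters a–x): 1.8145/0.0833333 → 21 → v, 0.8885/0.0416667 → 21 → v; chars vv.

BC19vv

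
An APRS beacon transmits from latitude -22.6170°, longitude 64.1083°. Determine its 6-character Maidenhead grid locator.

MG27bj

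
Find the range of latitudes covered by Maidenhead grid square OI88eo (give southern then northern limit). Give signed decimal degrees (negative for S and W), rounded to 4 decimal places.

-1.4167, -1.3750

Field O=14, I=8: +14·20° lon, +8·10° lat → SW at lon 100°, lat -10°.
Square 8, 8: +8·2° lon, +8·1° lat → SW at lon 116°, lat -2°.
Subsquare e=4, o=14: +4·0.0833333° lon, +14·0.0416667° lat → SW at lon 116.333°, lat -1.41667°.
Cell spans 0.0833333° lon × 0.0416667° lat.
south -1.4167, north -1.3750.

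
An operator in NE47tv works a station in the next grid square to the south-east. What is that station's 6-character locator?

NE47uu

Longitude subsquare t = 19; +1 → 20 = u.
Latitude subsquare v = 21; −1 → 20 = u.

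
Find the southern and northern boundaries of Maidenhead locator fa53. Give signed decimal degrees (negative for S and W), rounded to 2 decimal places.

-87.00, -86.00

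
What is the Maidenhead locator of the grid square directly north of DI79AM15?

Latitude extended square 5; +1 → 6.
The longitude characters are unchanged.

DI79am16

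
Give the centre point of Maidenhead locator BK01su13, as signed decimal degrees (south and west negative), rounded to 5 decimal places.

11.84792, -158.48750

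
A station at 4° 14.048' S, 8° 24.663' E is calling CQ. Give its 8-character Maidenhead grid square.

JI45es93

Shift to the Maidenhead origin (180°W, 90°S): lon 188.41105, lat 85.76587.
Field: 188.41105/20 → 9 → J, 85.76587/10 → 8 → I; chars JI.
Square: 8.41105/2 → 4, 5.76587/1 → 5; chars 45.
Subsquare: 0.41105/0.0833333 → 4 → e, 0.76587/0.0416667 → 18 → s; chars es.
Extended square: 0.07772/0.00833333 → 9, 0.01587/0.00416667 → 3; chars 93.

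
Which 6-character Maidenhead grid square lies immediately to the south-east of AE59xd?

AE69ac

Longitude subsquare x = 23; +1 → 24, wraps to 0 = a, carry into square.
Longitude square 5; +1 → 6.
Latitude subsquare d = 3; −1 → 2 = c.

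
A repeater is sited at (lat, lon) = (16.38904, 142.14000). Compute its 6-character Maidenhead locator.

Shift to the Maidenhead origin (180°W, 90°S): lon 322.1400, lat 106.3890.
Field: lon ⌊322.1400/20⌋ = 16 → Q; lat ⌊106.3890/10⌋ = 10 → K.
Square: lon ⌊2.1400/2⌋ = 1; lat ⌊6.3890/1⌋ = 6.
Subsquare: lon ⌊0.1400/0.0833333⌋ = 1 → b; lat ⌊0.3890/0.0416667⌋ = 9 → j.

QK16bj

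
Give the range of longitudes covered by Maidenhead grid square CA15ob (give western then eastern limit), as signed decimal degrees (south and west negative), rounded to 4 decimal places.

-136.8333, -136.7500

Field C=2, A=0: +2·20° lon, +0·10° lat → SW at lon -140°, lat -90°.
Square 1, 5: +1·2° lon, +5·1° lat → SW at lon -138°, lat -85°.
Subsquare o=14, b=1: +14·0.0833333° lon, +1·0.0416667° lat → SW at lon -136.833°, lat -84.9583°.
Cell spans 0.0833333° lon × 0.0416667° lat.
west -136.8333, east -136.7500.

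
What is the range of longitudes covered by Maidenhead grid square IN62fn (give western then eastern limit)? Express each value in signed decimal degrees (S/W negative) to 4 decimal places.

-7.5833, -7.5000

Field I=8, N=13: +8·20° lon, +13·10° lat → SW at lon -20°, lat 40°.
Square 6, 2: +6·2° lon, +2·1° lat → SW at lon -8°, lat 42°.
Subsquare f=5, n=13: +5·0.0833333° lon, +13·0.0416667° lat → SW at lon -7.58333°, lat 42.5417°.
Cell spans 0.0833333° lon × 0.0416667° lat.
west -7.5833, east -7.5000.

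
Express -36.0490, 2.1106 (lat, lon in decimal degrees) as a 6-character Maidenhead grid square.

Offset from 180°W / 90°S: lon 182.1106°, lat 53.9510°.
Field: lon ⌊182.1106/20⌋ = 9 → J; lat ⌊53.9510/10⌋ = 5 → F.
Square: lon ⌊2.1106/2⌋ = 1; lat ⌊3.9510/1⌋ = 3.
Subsquare: lon ⌊0.1106/0.0833333⌋ = 1 → b; lat ⌊0.9510/0.0416667⌋ = 22 → w.

JF13bw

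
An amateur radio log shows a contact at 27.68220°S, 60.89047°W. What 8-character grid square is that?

FG92nh36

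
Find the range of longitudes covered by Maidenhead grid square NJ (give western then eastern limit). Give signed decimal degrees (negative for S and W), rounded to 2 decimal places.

80.00, 100.00

Field N=13, J=9: +13·20° lon, +9·10° lat → SW at lon 80°, lat 0°.
Cell spans 20° lon × 10° lat.
west 80.00, east 100.00.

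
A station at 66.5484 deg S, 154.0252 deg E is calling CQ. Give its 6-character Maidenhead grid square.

QC73ak

Add 180° to longitude and 90° to latitude: 334.0252, 23.4516.
Field: lon ⌊334.0252/20⌋ = 16 → Q; lat ⌊23.4516/10⌋ = 2 → C.
Square: lon ⌊14.0252/2⌋ = 7; lat ⌊3.4516/1⌋ = 3.
Subsquare: lon ⌊0.0252/0.0833333⌋ = 0 → a; lat ⌊0.4516/0.0416667⌋ = 10 → k.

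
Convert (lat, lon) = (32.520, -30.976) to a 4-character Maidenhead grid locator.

Add 180° to longitude and 90° to latitude: 149.02, 122.52.
Field: 149.02/20 → 7 → H, 122.52/10 → 12 → M; chars HM.
Square: 9.02/2 → 4, 2.52/1 → 2; chars 42.

HM42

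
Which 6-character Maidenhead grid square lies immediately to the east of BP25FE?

BP25ge

Longitude subsquare f = 5; +1 → 6 = g.
The latitude characters are unchanged.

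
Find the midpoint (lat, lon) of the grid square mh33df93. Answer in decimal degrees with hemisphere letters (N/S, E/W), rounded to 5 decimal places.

16.77708° S, 66.32917° E

Field M=12, H=7: +12·20° lon, +7·10° lat → SW at lon 60°, lat -20°.
Square 3, 3: +3·2° lon, +3·1° lat → SW at lon 66°, lat -17°.
Subsquare d=3, f=5: +3·0.0833333° lon, +5·0.0416667° lat → SW at lon 66.25°, lat -16.7917°.
Extended square 9, 3: +9·0.00833333° lon, +3·0.00416667° lat → SW at lon 66.325°, lat -16.7792°.
Cell spans 0.00833333° lon × 0.00416667° lat. Centre is SW corner plus half of each.
latitude 16.77708° S, longitude 66.32917° E.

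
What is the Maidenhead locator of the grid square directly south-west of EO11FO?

Longitude subsquare f = 5; −1 → 4 = e.
Latitude subsquare o = 14; −1 → 13 = n.

EO11en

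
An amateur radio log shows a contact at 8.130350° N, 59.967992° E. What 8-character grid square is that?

Offset from 180°W / 90°S: lon 239.96799°, lat 98.13035°.
Field: 239.96799/20 → 11 → L, 98.13035/10 → 9 → J; chars LJ.
Square: 19.96799/2 → 9, 8.13035/1 → 8; chars 98.
Subsquare: 1.96799/0.0833333 → 23 → x, 0.13035/0.0416667 → 3 → d; chars xd.
Extended square: 0.05133/0.00833333 → 6, 0.00535/0.00416667 → 1; chars 61.

LJ98xd61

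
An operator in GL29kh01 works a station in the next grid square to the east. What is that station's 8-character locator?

GL29kh11

Longitude extended square 0; +1 → 1.
The latitude characters are unchanged.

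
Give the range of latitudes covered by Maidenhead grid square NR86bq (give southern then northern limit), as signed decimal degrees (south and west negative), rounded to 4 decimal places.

86.6667, 86.7083

Field N=13, R=17: +13·20° lon, +17·10° lat → SW at lon 80°, lat 80°.
Square 8, 6: +8·2° lon, +6·1° lat → SW at lon 96°, lat 86°.
Subsquare b=1, q=16: +1·0.0833333° lon, +16·0.0416667° lat → SW at lon 96.0833°, lat 86.6667°.
Cell spans 0.0833333° lon × 0.0416667° lat.
south 86.6667, north 86.7083.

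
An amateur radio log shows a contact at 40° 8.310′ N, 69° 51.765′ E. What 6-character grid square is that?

Add 180° to longitude and 90° to latitude: 249.8628, 130.1385.
Field: lon ⌊249.8628/20⌋ = 12 → M; lat ⌊130.1385/10⌋ = 13 → N.
Square: lon ⌊9.8628/2⌋ = 4; lat ⌊0.1385/1⌋ = 0.
Subsquare: lon ⌊1.8628/0.0833333⌋ = 22 → w; lat ⌊0.1385/0.0416667⌋ = 3 → d.

MN40wd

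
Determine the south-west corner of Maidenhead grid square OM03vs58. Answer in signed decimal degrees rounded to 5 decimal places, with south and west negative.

Field O=14, M=12: +14·20° lon, +12·10° lat → SW at lon 100°, lat 30°.
Square 0, 3: +0·2° lon, +3·1° lat → SW at lon 100°, lat 33°.
Subsquare v=21, s=18: +21·0.0833333° lon, +18·0.0416667° lat → SW at lon 101.75°, lat 33.75°.
Extended square 5, 8: +5·0.00833333° lon, +8·0.00416667° lat → SW at lon 101.792°, lat 33.7833°.
latitude 33.78333, longitude 101.79167.

33.78333, 101.79167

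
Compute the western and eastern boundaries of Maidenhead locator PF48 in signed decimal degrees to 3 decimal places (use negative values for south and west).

128.000, 130.000

Field P=15, F=5: +15·20° lon, +5·10° lat → SW at lon 120°, lat -40°.
Square 4, 8: +4·2° lon, +8·1° lat → SW at lon 128°, lat -32°.
Cell spans 2° lon × 1° lat.
west 128.000, east 130.000.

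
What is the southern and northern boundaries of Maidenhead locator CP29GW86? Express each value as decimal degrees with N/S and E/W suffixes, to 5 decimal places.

69.94167° N, 69.94583° N

Field C=2, P=15: +2·20° lon, +15·10° lat → SW at lon -140°, lat 60°.
Square 2, 9: +2·2° lon, +9·1° lat → SW at lon -136°, lat 69°.
Subsquare g=6, w=22: +6·0.0833333° lon, +22·0.0416667° lat → SW at lon -135.5°, lat 69.9167°.
Extended square 8, 6: +8·0.00833333° lon, +6·0.00416667° lat → SW at lon -135.433°, lat 69.9417°.
Cell spans 0.00833333° lon × 0.00416667° lat.
south 69.94167° N, north 69.94583° N.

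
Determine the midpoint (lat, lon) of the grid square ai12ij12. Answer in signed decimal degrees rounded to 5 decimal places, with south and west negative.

-7.61458, -177.32083

Field A=0, I=8: +0·20° lon, +8·10° lat → SW at lon -180°, lat -10°.
Square 1, 2: +1·2° lon, +2·1° lat → SW at lon -178°, lat -8°.
Subsquare i=8, j=9: +8·0.0833333° lon, +9·0.0416667° lat → SW at lon -177.333°, lat -7.625°.
Extended square 1, 2: +1·0.00833333° lon, +2·0.00416667° lat → SW at lon -177.325°, lat -7.61667°.
Cell spans 0.00833333° lon × 0.00416667° lat. Centre is SW corner plus half of each.
latitude -7.61458, longitude -177.32083.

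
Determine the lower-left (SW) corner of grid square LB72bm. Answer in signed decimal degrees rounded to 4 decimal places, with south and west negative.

-77.5000, 54.0833

Field L=11, B=1: +11·20° lon, +1·10° lat → SW at lon 40°, lat -80°.
Square 7, 2: +7·2° lon, +2·1° lat → SW at lon 54°, lat -78°.
Subsquare b=1, m=12: +1·0.0833333° lon, +12·0.0416667° lat → SW at lon 54.0833°, lat -77.5°.
latitude -77.5000, longitude 54.0833.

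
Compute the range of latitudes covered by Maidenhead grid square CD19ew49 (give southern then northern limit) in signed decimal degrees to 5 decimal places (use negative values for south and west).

Field C=2, D=3: +2·20° lon, +3·10° lat → SW at lon -140°, lat -60°.
Square 1, 9: +1·2° lon, +9·1° lat → SW at lon -138°, lat -51°.
Subsquare e=4, w=22: +4·0.0833333° lon, +22·0.0416667° lat → SW at lon -137.667°, lat -50.0833°.
Extended square 4, 9: +4·0.00833333° lon, +9·0.00416667° lat → SW at lon -137.633°, lat -50.0458°.
Cell spans 0.00833333° lon × 0.00416667° lat.
south -50.04583, north -50.04167.

-50.04583, -50.04167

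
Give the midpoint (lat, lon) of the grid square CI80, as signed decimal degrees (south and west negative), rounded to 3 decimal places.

-9.500, -123.000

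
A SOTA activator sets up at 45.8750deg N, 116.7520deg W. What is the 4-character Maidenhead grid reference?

Shift to the Maidenhead origin (180°W, 90°S): lon 63.25, lat 135.88.
Field: lon ⌊63.25/20⌋ = 3 → D; lat ⌊135.88/10⌋ = 13 → N.
Square: lon ⌊3.25/2⌋ = 1; lat ⌊5.88/1⌋ = 5.

DN15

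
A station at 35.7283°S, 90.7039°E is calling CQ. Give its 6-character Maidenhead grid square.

Shift to the Maidenhead origin (180°W, 90°S): lon 270.7039, lat 54.2717.
Field (20°×10°, letters A–R): 270.7039/20 → 13 → N, 54.2717/10 → 5 → F; chars NF.
Square (2°×1°, digits 0–9): 10.7039/2 → 5, 4.2717/1 → 4; chars 54.
Subsquare (5′×2.5′, letters a–x): 0.7039/0.0833333 → 8 → i, 0.2717/0.0416667 → 6 → g; chars ig.

NF54ig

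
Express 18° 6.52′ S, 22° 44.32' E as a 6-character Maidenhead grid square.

KH11iv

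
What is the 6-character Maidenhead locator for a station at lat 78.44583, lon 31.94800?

Shift to the Maidenhead origin (180°W, 90°S): lon 211.9480, lat 168.4458.
Field (20°×10°, letters A–R): lon ⌊211.9480/20⌋ = 10 → K; lat ⌊168.4458/10⌋ = 16 → Q.
Square (2°×1°, digits 0–9): lon ⌊11.9480/2⌋ = 5; lat ⌊8.4458/1⌋ = 8.
Subsquare (5′×2.5′, letters a–x): lon ⌊1.9480/0.0833333⌋ = 23 → x; lat ⌊0.4458/0.0416667⌋ = 10 → k.

KQ58xk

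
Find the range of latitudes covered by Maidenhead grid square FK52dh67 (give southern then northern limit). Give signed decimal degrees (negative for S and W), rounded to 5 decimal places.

Field F=5, K=10: +5·20° lon, +10·10° lat → SW at lon -80°, lat 10°.
Square 5, 2: +5·2° lon, +2·1° lat → SW at lon -70°, lat 12°.
Subsquare d=3, h=7: +3·0.0833333° lon, +7·0.0416667° lat → SW at lon -69.75°, lat 12.2917°.
Extended square 6, 7: +6·0.00833333° lon, +7·0.00416667° lat → SW at lon -69.7°, lat 12.3208°.
Cell spans 0.00833333° lon × 0.00416667° lat.
south 12.32083, north 12.32500.

12.32083, 12.32500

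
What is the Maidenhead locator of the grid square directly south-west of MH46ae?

Longitude subsquare a = 0; −1 → -1, wraps to 23 = x, carry into square.
Longitude square 4; −1 → 3.
Latitude subsquare e = 4; −1 → 3 = d.

MH36xd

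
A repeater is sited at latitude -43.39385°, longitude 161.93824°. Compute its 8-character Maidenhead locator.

RE06xo25

Shift to the Maidenhead origin (180°W, 90°S): lon 341.93824, lat 46.60615.
Field: 341.93824/20 → 17 → R, 46.60615/10 → 4 → E; chars RE.
Square: 1.93824/2 → 0, 6.60615/1 → 6; chars 06.
Subsquare: 1.93824/0.0833333 → 23 → x, 0.60615/0.0416667 → 14 → o; chars xo.
Extended square: 0.02157/0.00833333 → 2, 0.02282/0.00416667 → 5; chars 25.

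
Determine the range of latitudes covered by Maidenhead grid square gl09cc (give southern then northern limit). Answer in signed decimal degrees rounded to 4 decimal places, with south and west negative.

29.0833, 29.1250

Field G=6, L=11: +6·20° lon, +11·10° lat → SW at lon -60°, lat 20°.
Square 0, 9: +0·2° lon, +9·1° lat → SW at lon -60°, lat 29°.
Subsquare c=2, c=2: +2·0.0833333° lon, +2·0.0416667° lat → SW at lon -59.8333°, lat 29.0833°.
Cell spans 0.0833333° lon × 0.0416667° lat.
south 29.0833, north 29.1250.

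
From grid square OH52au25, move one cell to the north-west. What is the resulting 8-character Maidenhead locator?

OH52au16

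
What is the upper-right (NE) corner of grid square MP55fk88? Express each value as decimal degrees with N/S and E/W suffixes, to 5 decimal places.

Field M=12, P=15: +12·20° lon, +15·10° lat → SW at lon 60°, lat 60°.
Square 5, 5: +5·2° lon, +5·1° lat → SW at lon 70°, lat 65°.
Subsquare f=5, k=10: +5·0.0833333° lon, +10·0.0416667° lat → SW at lon 70.4167°, lat 65.4167°.
Extended square 8, 8: +8·0.00833333° lon, +8·0.00416667° lat → SW at lon 70.4833°, lat 65.45°.
Cell spans 0.00833333° lon × 0.00416667° lat. NE corner is SW corner plus one full cell.
latitude 65.45417° N, longitude 70.49167° E.

65.45417° N, 70.49167° E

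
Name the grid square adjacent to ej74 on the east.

EJ84

Longitude square 7; +1 → 8.
The latitude characters are unchanged.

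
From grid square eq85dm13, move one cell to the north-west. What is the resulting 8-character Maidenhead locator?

EQ85dm04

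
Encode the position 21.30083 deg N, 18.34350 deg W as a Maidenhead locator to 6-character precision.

IL01th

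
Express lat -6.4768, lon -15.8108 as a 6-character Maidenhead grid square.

II23cm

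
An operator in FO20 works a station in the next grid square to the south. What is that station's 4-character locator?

FN29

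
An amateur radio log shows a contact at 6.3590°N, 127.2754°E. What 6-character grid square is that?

PJ36pi

Shift to the Maidenhead origin (180°W, 90°S): lon 307.2754, lat 96.3590.
Field: lon ⌊307.2754/20⌋ = 15 → P; lat ⌊96.3590/10⌋ = 9 → J.
Square: lon ⌊7.2754/2⌋ = 3; lat ⌊6.3590/1⌋ = 6.
Subsquare: lon ⌊1.2754/0.0833333⌋ = 15 → p; lat ⌊0.3590/0.0416667⌋ = 8 → i.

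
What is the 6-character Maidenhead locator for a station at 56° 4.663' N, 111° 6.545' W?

DO46kb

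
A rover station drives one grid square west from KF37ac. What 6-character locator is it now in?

Longitude subsquare a = 0; −1 → -1, wraps to 23 = x, carry into square.
Longitude square 3; −1 → 2.
The latitude characters are unchanged.

KF27xc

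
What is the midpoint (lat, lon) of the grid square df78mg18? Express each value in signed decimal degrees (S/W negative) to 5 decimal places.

-31.71458, -104.98750

Field D=3, F=5: +3·20° lon, +5·10° lat → SW at lon -120°, lat -40°.
Square 7, 8: +7·2° lon, +8·1° lat → SW at lon -106°, lat -32°.
Subsquare m=12, g=6: +12·0.0833333° lon, +6·0.0416667° lat → SW at lon -105°, lat -31.75°.
Extended square 1, 8: +1·0.00833333° lon, +8·0.00416667° lat → SW at lon -104.992°, lat -31.7167°.
Cell spans 0.00833333° lon × 0.00416667° lat. Centre is SW corner plus half of each.
latitude -31.71458, longitude -104.98750.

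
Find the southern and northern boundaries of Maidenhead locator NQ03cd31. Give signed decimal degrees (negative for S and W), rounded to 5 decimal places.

73.12917, 73.13333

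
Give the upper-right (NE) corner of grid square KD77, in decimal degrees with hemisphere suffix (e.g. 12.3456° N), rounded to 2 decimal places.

Field K=10, D=3: +10·20° lon, +3·10° lat → SW at lon 20°, lat -60°.
Square 7, 7: +7·2° lon, +7·1° lat → SW at lon 34°, lat -53°.
Cell spans 2° lon × 1° lat. NE corner is SW corner plus one full cell.
latitude 52.00° S, longitude 36.00° E.

52.00° S, 36.00° E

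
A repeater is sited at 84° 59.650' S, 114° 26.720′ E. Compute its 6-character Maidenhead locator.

Add 180° to longitude and 90° to latitude: 294.4453, 5.0058.
Field: 294.4453/20 → 14 → O, 5.0058/10 → 0 → A; chars OA.
Square: 14.4453/2 → 7, 5.0058/1 → 5; chars 75.
Subsquare: 0.4453/0.0833333 → 5 → f, 0.0058/0.0416667 → 0 → a; chars fa.

OA75fa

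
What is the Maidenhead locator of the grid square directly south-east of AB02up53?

Longitude extended square 5; +1 → 6.
Latitude extended square 3; −1 → 2.

AB02up62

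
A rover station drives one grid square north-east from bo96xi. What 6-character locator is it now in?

CO06aj

Longitude subsquare x = 23; +1 → 24, wraps to 0 = a, carry into square.
Longitude square 9; +1 → 10, wraps to 0, carry into field.
Longitude field B = 1; +1 → 2 = C.
Latitude subsquare i = 8; +1 → 9 = j.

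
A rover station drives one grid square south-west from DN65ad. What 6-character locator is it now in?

DN55xc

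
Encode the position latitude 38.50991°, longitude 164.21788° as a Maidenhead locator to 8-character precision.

RM28cm62

Offset from 180°W / 90°S: lon 344.21788°, lat 128.50991°.
Field: lon ⌊344.21788/20⌋ = 17 → R; lat ⌊128.50991/10⌋ = 12 → M.
Square: lon ⌊4.21788/2⌋ = 2; lat ⌊8.50991/1⌋ = 8.
Subsquare: lon ⌊0.21788/0.0833333⌋ = 2 → c; lat ⌊0.50991/0.0416667⌋ = 12 → m.
Extended square: lon ⌊0.05121/0.00833333⌋ = 6; lat ⌊0.00991/0.00416667⌋ = 2.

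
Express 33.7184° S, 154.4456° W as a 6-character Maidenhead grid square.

BF26sg

Add 180° to longitude and 90° to latitude: 25.5544, 56.2816.
Field (20°×10°, letters A–R): 25.5544/20 → 1 → B, 56.2816/10 → 5 → F; chars BF.
Square (2°×1°, digits 0–9): 5.5544/2 → 2, 6.2816/1 → 6; chars 26.
Subsquare (5′×2.5′, letters a–x): 1.5544/0.0833333 → 18 → s, 0.2816/0.0416667 → 6 → g; chars sg.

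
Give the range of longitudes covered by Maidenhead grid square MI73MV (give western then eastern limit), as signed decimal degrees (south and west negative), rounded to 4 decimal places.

75.0000, 75.0833

Field M=12, I=8: +12·20° lon, +8·10° lat → SW at lon 60°, lat -10°.
Square 7, 3: +7·2° lon, +3·1° lat → SW at lon 74°, lat -7°.
Subsquare m=12, v=21: +12·0.0833333° lon, +21·0.0416667° lat → SW at lon 75°, lat -6.125°.
Cell spans 0.0833333° lon × 0.0416667° lat.
west 75.0000, east 75.0833.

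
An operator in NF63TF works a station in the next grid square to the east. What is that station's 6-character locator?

NF63uf

Longitude subsquare t = 19; +1 → 20 = u.
The latitude characters are unchanged.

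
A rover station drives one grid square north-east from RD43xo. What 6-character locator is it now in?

Longitude subsquare x = 23; +1 → 24, wraps to 0 = a, carry into square.
Longitude square 4; +1 → 5.
Latitude subsquare o = 14; +1 → 15 = p.

RD53ap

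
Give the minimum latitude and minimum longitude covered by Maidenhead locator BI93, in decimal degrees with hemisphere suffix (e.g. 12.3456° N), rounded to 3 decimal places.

7.000° S, 142.000° W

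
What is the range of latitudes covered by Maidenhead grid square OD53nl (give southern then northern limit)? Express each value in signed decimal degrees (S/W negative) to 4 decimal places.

-56.5417, -56.5000

Field O=14, D=3: +14·20° lon, +3·10° lat → SW at lon 100°, lat -60°.
Square 5, 3: +5·2° lon, +3·1° lat → SW at lon 110°, lat -57°.
Subsquare n=13, l=11: +13·0.0833333° lon, +11·0.0416667° lat → SW at lon 111.083°, lat -56.5417°.
Cell spans 0.0833333° lon × 0.0416667° lat.
south -56.5417, north -56.5000.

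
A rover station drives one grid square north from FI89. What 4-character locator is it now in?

Latitude square 9; +1 → 10, wraps to 0, carry into field.
Latitude field I = 8; +1 → 9 = J.
The longitude characters are unchanged.

FJ80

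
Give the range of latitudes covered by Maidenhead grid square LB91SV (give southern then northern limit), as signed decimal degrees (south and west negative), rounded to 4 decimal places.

Field L=11, B=1: +11·20° lon, +1·10° lat → SW at lon 40°, lat -80°.
Square 9, 1: +9·2° lon, +1·1° lat → SW at lon 58°, lat -79°.
Subsquare s=18, v=21: +18·0.0833333° lon, +21·0.0416667° lat → SW at lon 59.5°, lat -78.125°.
Cell spans 0.0833333° lon × 0.0416667° lat.
south -78.1250, north -78.0833.

-78.1250, -78.0833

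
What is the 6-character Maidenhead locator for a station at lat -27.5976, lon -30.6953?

Add 180° to longitude and 90° to latitude: 149.3047, 62.4024.
Field: 149.3047/20 → 7 → H, 62.4024/10 → 6 → G; chars HG.
Square: 9.3047/2 → 4, 2.4024/1 → 2; chars 42.
Subsquare: 1.3047/0.0833333 → 15 → p, 0.4024/0.0416667 → 9 → j; chars pj.

HG42pj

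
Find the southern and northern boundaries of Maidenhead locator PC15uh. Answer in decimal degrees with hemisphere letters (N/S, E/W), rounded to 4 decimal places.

Field P=15, C=2: +15·20° lon, +2·10° lat → SW at lon 120°, lat -70°.
Square 1, 5: +1·2° lon, +5·1° lat → SW at lon 122°, lat -65°.
Subsquare u=20, h=7: +20·0.0833333° lon, +7·0.0416667° lat → SW at lon 123.667°, lat -64.7083°.
Cell spans 0.0833333° lon × 0.0416667° lat.
south 64.7083° S, north 64.6667° S.

64.7083° S, 64.6667° S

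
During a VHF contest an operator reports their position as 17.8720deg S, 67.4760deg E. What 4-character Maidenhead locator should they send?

MH32

Shift to the Maidenhead origin (180°W, 90°S): lon 247.48, lat 72.13.
Field: 247.48/20 → 12 → M, 72.13/10 → 7 → H; chars MH.
Square: 7.48/2 → 3, 2.13/1 → 2; chars 32.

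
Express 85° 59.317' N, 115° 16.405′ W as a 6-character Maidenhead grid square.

Shift to the Maidenhead origin (180°W, 90°S): lon 64.7266, lat 175.9886.
Field: lon ⌊64.7266/20⌋ = 3 → D; lat ⌊175.9886/10⌋ = 17 → R.
Square: lon ⌊4.7266/2⌋ = 2; lat ⌊5.9886/1⌋ = 5.
Subsquare: lon ⌊0.7266/0.0833333⌋ = 8 → i; lat ⌊0.9886/0.0416667⌋ = 23 → x.

DR25ix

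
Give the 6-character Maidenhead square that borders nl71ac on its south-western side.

Longitude subsquare a = 0; −1 → -1, wraps to 23 = x, carry into square.
Longitude square 7; −1 → 6.
Latitude subsquare c = 2; −1 → 1 = b.

NL61xb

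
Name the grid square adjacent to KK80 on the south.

Latitude square 0; −1 → -1, wraps to 9, carry into field.
Latitude field K = 10; −1 → 9 = J.
The longitude characters are unchanged.

KJ89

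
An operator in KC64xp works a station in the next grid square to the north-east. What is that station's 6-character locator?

KC74aq

Longitude subsquare x = 23; +1 → 24, wraps to 0 = a, carry into square.
Longitude square 6; +1 → 7.
Latitude subsquare p = 15; +1 → 16 = q.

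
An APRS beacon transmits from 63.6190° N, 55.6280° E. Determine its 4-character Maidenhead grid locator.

LP73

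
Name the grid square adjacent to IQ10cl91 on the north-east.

IQ10dl02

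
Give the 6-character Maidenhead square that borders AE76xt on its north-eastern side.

Longitude subsquare x = 23; +1 → 24, wraps to 0 = a, carry into square.
Longitude square 7; +1 → 8.
Latitude subsquare t = 19; +1 → 20 = u.

AE86au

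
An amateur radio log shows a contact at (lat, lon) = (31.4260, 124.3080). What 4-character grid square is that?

PM21

Add 180° to longitude and 90° to latitude: 304.31, 121.43.
Field: lon ⌊304.31/20⌋ = 15 → P; lat ⌊121.43/10⌋ = 12 → M.
Square: lon ⌊4.31/2⌋ = 2; lat ⌊1.43/1⌋ = 1.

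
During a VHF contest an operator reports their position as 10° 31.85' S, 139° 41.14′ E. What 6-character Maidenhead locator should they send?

Add 180° to longitude and 90° to latitude: 319.6857, 79.4692.
Field: 319.6857/20 → 15 → P, 79.4692/10 → 7 → H; chars PH.
Square: 19.6857/2 → 9, 9.4692/1 → 9; chars 99.
Subsquare: 1.6857/0.0833333 → 20 → u, 0.4692/0.0416667 → 11 → l; chars ul.

PH99ul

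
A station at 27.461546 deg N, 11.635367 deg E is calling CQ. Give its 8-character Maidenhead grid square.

JL57tl60

Add 180° to longitude and 90° to latitude: 191.63537, 117.46155.
Field (20°×10°, letters A–R): lon ⌊191.63537/20⌋ = 9 → J; lat ⌊117.46155/10⌋ = 11 → L.
Square (2°×1°, digits 0–9): lon ⌊11.63537/2⌋ = 5; lat ⌊7.46155/1⌋ = 7.
Subsquare (5′×2.5′, letters a–x): lon ⌊1.63537/0.0833333⌋ = 19 → t; lat ⌊0.46155/0.0416667⌋ = 11 → l.
Extended square (30″×15″, digits 0–9): lon ⌊0.05203/0.00833333⌋ = 6; lat ⌊0.00321/0.00416667⌋ = 0.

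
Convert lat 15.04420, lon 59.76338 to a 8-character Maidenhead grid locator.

LK95vb10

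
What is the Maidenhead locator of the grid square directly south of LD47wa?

LD46wx

Latitude subsquare a = 0; −1 → -1, wraps to 23 = x, carry into square.
Latitude square 7; −1 → 6.
The longitude characters are unchanged.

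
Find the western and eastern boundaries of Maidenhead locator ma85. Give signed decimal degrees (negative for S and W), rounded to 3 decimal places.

76.000, 78.000

Field M=12, A=0: +12·20° lon, +0·10° lat → SW at lon 60°, lat -90°.
Square 8, 5: +8·2° lon, +5·1° lat → SW at lon 76°, lat -85°.
Cell spans 2° lon × 1° lat.
west 76.000, east 78.000.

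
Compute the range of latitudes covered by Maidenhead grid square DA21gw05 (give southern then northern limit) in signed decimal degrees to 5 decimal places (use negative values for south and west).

-88.06250, -88.05833

Field D=3, A=0: +3·20° lon, +0·10° lat → SW at lon -120°, lat -90°.
Square 2, 1: +2·2° lon, +1·1° lat → SW at lon -116°, lat -89°.
Subsquare g=6, w=22: +6·0.0833333° lon, +22·0.0416667° lat → SW at lon -115.5°, lat -88.0833°.
Extended square 0, 5: +0·0.00833333° lon, +5·0.00416667° lat → SW at lon -115.5°, lat -88.0625°.
Cell spans 0.00833333° lon × 0.00416667° lat.
south -88.06250, north -88.05833.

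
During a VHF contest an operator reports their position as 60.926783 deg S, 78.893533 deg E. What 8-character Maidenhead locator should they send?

Shift to the Maidenhead origin (180°W, 90°S): lon 258.89353, lat 29.07322.
Field (20°×10°, letters A–R): lon ⌊258.89353/20⌋ = 12 → M; lat ⌊29.07322/10⌋ = 2 → C.
Square (2°×1°, digits 0–9): lon ⌊18.89353/2⌋ = 9; lat ⌊9.07322/1⌋ = 9.
Subsquare (5′×2.5′, letters a–x): lon ⌊0.89353/0.0833333⌋ = 10 → k; lat ⌊0.07322/0.0416667⌋ = 1 → b.
Extended square (30″×15″, digits 0–9): lon ⌊0.06020/0.00833333⌋ = 7; lat ⌊0.03155/0.00416667⌋ = 7.

MC99kb77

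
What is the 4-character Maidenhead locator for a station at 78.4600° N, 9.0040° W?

Add 180° to longitude and 90° to latitude: 171.00, 168.46.
Field: 171.00/20 → 8 → I, 168.46/10 → 16 → Q; chars IQ.
Square: 11.00/2 → 5, 8.46/1 → 8; chars 58.

IQ58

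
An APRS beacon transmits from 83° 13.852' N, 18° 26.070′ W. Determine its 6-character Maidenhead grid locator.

Shift to the Maidenhead origin (180°W, 90°S): lon 161.5655, lat 173.2309.
Field: 161.5655/20 → 8 → I, 173.2309/10 → 17 → R; chars IR.
Square: 1.5655/2 → 0, 3.2309/1 → 3; chars 03.
Subsquare: 1.5655/0.0833333 → 18 → s, 0.2309/0.0416667 → 5 → f; chars sf.

IR03sf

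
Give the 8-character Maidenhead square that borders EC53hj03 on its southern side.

EC53hj02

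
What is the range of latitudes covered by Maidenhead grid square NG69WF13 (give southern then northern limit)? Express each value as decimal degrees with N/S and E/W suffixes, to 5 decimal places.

20.77917° S, 20.77500° S

Field N=13, G=6: +13·20° lon, +6·10° lat → SW at lon 80°, lat -30°.
Square 6, 9: +6·2° lon, +9·1° lat → SW at lon 92°, lat -21°.
Subsquare w=22, f=5: +22·0.0833333° lon, +5·0.0416667° lat → SW at lon 93.8333°, lat -20.7917°.
Extended square 1, 3: +1·0.00833333° lon, +3·0.00416667° lat → SW at lon 93.8417°, lat -20.7792°.
Cell spans 0.00833333° lon × 0.00416667° lat.
south 20.77917° S, north 20.77500° S.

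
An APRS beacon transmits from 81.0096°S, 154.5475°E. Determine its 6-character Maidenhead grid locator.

QA78gx

Shift to the Maidenhead origin (180°W, 90°S): lon 334.5475, lat 8.9904.
Field: lon ⌊334.5475/20⌋ = 16 → Q; lat ⌊8.9904/10⌋ = 0 → A.
Square: lon ⌊14.5475/2⌋ = 7; lat ⌊8.9904/1⌋ = 8.
Subsquare: lon ⌊0.5475/0.0833333⌋ = 6 → g; lat ⌊0.9904/0.0416667⌋ = 23 → x.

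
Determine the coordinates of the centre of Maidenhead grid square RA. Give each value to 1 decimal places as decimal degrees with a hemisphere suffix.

85.0° S, 170.0° E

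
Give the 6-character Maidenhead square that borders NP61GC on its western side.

Longitude subsquare g = 6; −1 → 5 = f.
The latitude characters are unchanged.

NP61fc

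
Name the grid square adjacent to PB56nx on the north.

Latitude subsquare x = 23; +1 → 24, wraps to 0 = a, carry into square.
Latitude square 6; +1 → 7.
The longitude characters are unchanged.

PB57na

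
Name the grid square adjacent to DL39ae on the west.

DL29xe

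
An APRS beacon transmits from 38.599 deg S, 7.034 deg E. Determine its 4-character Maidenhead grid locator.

JF31

Add 180° to longitude and 90° to latitude: 187.03, 51.40.
Field: 187.03/20 → 9 → J, 51.40/10 → 5 → F; chars JF.
Square: 7.03/2 → 3, 1.40/1 → 1; chars 31.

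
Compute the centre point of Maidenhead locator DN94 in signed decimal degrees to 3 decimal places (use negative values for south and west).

44.500, -101.000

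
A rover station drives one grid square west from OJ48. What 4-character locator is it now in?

OJ38

Longitude square 4; −1 → 3.
The latitude characters are unchanged.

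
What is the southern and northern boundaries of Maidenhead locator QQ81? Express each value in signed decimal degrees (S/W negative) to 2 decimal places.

71.00, 72.00

Field Q=16, Q=16: +16·20° lon, +16·10° lat → SW at lon 140°, lat 70°.
Square 8, 1: +8·2° lon, +1·1° lat → SW at lon 156°, lat 71°.
Cell spans 2° lon × 1° lat.
south 71.00, north 72.00.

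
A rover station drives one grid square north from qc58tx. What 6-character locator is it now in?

QC59ta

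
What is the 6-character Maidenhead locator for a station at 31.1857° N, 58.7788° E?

LM91je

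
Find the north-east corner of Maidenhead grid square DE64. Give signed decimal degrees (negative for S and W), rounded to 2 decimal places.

Field D=3, E=4: +3·20° lon, +4·10° lat → SW at lon -120°, lat -50°.
Square 6, 4: +6·2° lon, +4·1° lat → SW at lon -108°, lat -46°.
Cell spans 2° lon × 1° lat. NE corner is SW corner plus one full cell.
latitude -45.00, longitude -106.00.

-45.00, -106.00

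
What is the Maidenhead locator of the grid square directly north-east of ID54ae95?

Longitude extended square 9; +1 → 10, wraps to 0, carry into subsquare.
Longitude subsquare a = 0; +1 → 1 = b.
Latitude extended square 5; +1 → 6.

ID54be06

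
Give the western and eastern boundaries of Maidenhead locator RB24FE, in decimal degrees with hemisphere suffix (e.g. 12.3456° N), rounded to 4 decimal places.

164.4167° E, 164.5000° E

Field R=17, B=1: +17·20° lon, +1·10° lat → SW at lon 160°, lat -80°.
Square 2, 4: +2·2° lon, +4·1° lat → SW at lon 164°, lat -76°.
Subsquare f=5, e=4: +5·0.0833333° lon, +4·0.0416667° lat → SW at lon 164.417°, lat -75.8333°.
Cell spans 0.0833333° lon × 0.0416667° lat.
west 164.4167° E, east 164.5000° E.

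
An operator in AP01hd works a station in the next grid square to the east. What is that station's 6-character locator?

AP01id

Longitude subsquare h = 7; +1 → 8 = i.
The latitude characters are unchanged.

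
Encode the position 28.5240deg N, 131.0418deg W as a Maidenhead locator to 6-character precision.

CL48lm

Shift to the Maidenhead origin (180°W, 90°S): lon 48.9582, lat 118.5240.
Field (20°×10°, letters A–R): 48.9582/20 → 2 → C, 118.5240/10 → 11 → L; chars CL.
Square (2°×1°, digits 0–9): 8.9582/2 → 4, 8.5240/1 → 8; chars 48.
Subsquare (5′×2.5′, letters a–x): 0.9582/0.0833333 → 11 → l, 0.5240/0.0416667 → 12 → m; chars lm.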